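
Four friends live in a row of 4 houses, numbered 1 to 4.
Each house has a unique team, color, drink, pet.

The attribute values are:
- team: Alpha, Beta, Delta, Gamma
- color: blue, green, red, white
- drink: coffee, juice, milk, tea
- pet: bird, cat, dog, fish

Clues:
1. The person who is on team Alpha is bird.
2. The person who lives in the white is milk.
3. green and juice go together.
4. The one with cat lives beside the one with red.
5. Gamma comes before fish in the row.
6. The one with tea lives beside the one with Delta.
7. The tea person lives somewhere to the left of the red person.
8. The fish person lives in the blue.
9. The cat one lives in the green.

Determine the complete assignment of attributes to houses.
Solution:

House | Team | Color | Drink | Pet
----------------------------------
  1   | Gamma | white | milk | dog
  2   | Beta | blue | tea | fish
  3   | Delta | green | juice | cat
  4   | Alpha | red | coffee | bird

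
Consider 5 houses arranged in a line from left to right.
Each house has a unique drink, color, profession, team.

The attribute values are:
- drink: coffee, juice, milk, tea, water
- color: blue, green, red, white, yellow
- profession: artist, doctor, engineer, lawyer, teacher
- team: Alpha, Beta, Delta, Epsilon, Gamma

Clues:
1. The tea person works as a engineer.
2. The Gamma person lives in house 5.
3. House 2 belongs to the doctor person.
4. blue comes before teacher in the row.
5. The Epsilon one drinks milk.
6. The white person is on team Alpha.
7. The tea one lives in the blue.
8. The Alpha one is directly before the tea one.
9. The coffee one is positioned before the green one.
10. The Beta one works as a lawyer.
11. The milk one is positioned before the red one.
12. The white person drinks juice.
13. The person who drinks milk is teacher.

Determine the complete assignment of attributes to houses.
Solution:

House | Drink | Color | Profession | Team
-----------------------------------------
  1   | coffee | yellow | lawyer | Beta
  2   | juice | white | doctor | Alpha
  3   | tea | blue | engineer | Delta
  4   | milk | green | teacher | Epsilon
  5   | water | red | artist | Gamma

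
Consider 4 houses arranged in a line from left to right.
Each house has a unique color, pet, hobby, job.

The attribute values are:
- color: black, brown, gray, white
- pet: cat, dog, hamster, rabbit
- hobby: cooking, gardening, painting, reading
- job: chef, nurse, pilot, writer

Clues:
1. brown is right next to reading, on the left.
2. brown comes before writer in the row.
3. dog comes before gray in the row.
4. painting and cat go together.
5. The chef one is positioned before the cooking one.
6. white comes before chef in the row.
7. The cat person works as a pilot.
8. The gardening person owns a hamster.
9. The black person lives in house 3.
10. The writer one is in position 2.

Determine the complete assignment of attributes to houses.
Solution:

House | Color | Pet | Hobby | Job
---------------------------------
  1   | brown | cat | painting | pilot
  2   | white | dog | reading | writer
  3   | black | hamster | gardening | chef
  4   | gray | rabbit | cooking | nurse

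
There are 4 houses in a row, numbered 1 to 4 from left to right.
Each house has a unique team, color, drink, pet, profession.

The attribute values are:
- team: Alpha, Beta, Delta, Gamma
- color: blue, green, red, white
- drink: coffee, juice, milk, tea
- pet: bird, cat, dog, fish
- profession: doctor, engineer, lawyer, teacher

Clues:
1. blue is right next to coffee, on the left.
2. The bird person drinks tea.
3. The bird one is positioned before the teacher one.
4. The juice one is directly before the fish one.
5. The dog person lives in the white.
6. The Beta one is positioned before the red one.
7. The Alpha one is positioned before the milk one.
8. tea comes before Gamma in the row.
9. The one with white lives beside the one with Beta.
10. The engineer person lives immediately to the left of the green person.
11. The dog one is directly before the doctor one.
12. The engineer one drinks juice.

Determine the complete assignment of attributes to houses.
Solution:

House | Team | Color | Drink | Pet | Profession
-----------------------------------------------
  1   | Alpha | white | juice | dog | engineer
  2   | Beta | green | milk | fish | doctor
  3   | Delta | blue | tea | bird | lawyer
  4   | Gamma | red | coffee | cat | teacher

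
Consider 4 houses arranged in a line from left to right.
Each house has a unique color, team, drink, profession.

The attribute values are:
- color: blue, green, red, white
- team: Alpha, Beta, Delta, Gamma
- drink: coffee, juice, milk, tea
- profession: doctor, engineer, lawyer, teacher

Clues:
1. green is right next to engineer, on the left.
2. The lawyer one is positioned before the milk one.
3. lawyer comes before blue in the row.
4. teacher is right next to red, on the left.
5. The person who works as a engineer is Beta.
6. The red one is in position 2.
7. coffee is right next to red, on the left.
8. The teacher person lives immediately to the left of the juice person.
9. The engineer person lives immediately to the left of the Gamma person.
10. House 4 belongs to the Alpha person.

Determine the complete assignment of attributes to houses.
Solution:

House | Color | Team | Drink | Profession
-----------------------------------------
  1   | green | Delta | coffee | teacher
  2   | red | Beta | juice | engineer
  3   | white | Gamma | tea | lawyer
  4   | blue | Alpha | milk | doctor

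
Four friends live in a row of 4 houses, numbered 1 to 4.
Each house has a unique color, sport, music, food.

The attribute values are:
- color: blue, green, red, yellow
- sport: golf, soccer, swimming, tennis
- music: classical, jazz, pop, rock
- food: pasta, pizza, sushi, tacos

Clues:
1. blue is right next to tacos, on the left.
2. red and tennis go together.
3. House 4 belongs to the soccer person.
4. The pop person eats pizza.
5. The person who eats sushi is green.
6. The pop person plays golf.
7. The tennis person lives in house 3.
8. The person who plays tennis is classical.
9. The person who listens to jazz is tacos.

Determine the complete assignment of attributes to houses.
Solution:

House | Color | Sport | Music | Food
------------------------------------
  1   | blue | golf | pop | pizza
  2   | yellow | swimming | jazz | tacos
  3   | red | tennis | classical | pasta
  4   | green | soccer | rock | sushi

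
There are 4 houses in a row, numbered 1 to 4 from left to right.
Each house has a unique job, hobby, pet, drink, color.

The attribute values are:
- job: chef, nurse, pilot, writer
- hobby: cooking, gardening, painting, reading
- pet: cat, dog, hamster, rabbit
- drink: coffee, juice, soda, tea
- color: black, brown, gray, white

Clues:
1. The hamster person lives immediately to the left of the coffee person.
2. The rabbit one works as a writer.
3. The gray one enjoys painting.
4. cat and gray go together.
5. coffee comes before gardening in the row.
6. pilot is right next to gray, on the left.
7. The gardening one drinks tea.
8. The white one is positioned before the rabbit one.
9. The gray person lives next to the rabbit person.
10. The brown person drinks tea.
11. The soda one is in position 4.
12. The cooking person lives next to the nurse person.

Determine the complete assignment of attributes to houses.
Solution:

House | Job | Hobby | Pet | Drink | Color
-----------------------------------------
  1   | pilot | cooking | hamster | juice | white
  2   | nurse | painting | cat | coffee | gray
  3   | writer | gardening | rabbit | tea | brown
  4   | chef | reading | dog | soda | black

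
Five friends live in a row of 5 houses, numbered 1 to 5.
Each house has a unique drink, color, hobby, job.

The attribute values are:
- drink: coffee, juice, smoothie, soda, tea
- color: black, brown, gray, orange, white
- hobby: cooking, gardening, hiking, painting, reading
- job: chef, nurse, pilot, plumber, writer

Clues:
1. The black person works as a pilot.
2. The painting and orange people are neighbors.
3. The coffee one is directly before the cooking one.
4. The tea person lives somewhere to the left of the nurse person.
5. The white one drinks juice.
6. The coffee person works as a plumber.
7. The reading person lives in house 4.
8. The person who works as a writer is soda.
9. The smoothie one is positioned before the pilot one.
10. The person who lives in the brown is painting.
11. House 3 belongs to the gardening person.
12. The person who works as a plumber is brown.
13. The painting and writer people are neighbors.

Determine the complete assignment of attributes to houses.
Solution:

House | Drink | Color | Hobby | Job
-----------------------------------
  1   | coffee | brown | painting | plumber
  2   | soda | orange | cooking | writer
  3   | smoothie | gray | gardening | chef
  4   | tea | black | reading | pilot
  5   | juice | white | hiking | nurse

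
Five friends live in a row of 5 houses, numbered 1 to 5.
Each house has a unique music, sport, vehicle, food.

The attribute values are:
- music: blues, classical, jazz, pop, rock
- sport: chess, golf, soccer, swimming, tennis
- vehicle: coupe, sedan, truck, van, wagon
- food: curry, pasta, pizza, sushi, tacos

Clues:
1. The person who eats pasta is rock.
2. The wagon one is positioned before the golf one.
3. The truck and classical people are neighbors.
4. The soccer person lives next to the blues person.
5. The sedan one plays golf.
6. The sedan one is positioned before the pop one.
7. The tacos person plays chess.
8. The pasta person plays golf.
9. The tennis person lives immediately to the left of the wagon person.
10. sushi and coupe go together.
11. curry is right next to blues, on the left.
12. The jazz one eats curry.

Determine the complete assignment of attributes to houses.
Solution:

House | Music | Sport | Vehicle | Food
--------------------------------------
  1   | jazz | soccer | van | curry
  2   | blues | tennis | truck | pizza
  3   | classical | chess | wagon | tacos
  4   | rock | golf | sedan | pasta
  5   | pop | swimming | coupe | sushi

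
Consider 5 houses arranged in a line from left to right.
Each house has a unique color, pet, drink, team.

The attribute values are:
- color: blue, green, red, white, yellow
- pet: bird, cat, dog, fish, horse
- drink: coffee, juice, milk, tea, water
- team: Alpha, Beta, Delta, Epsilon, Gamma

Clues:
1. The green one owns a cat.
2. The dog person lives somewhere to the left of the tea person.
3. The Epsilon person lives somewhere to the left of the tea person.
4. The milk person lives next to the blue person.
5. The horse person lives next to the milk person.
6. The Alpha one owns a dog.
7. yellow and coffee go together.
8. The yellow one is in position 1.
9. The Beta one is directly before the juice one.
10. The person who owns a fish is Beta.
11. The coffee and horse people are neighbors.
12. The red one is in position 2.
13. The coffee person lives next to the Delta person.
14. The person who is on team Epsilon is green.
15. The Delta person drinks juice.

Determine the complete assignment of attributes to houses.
Solution:

House | Color | Pet | Drink | Team
----------------------------------
  1   | yellow | fish | coffee | Beta
  2   | red | horse | juice | Delta
  3   | green | cat | milk | Epsilon
  4   | blue | dog | water | Alpha
  5   | white | bird | tea | Gamma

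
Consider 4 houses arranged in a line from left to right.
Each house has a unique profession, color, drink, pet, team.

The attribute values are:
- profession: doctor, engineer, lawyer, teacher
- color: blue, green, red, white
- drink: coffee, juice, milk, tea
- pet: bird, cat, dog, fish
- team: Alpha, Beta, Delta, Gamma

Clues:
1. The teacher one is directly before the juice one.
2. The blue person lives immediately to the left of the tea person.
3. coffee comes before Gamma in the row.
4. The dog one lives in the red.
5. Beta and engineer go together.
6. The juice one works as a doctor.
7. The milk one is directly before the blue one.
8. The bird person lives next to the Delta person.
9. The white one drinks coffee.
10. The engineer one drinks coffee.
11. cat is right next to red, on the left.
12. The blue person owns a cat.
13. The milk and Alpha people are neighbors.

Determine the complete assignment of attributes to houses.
Solution:

House | Profession | Color | Drink | Pet | Team
-----------------------------------------------
  1   | engineer | white | coffee | bird | Beta
  2   | teacher | green | milk | fish | Delta
  3   | doctor | blue | juice | cat | Alpha
  4   | lawyer | red | tea | dog | Gamma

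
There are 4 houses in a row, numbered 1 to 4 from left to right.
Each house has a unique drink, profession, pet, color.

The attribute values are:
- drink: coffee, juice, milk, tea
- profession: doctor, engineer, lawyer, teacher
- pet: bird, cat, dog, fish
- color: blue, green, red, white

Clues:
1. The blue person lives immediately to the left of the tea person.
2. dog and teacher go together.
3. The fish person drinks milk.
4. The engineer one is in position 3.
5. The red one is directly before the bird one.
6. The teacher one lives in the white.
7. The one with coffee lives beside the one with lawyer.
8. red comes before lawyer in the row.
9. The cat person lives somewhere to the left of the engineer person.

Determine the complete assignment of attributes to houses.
Solution:

House | Drink | Profession | Pet | Color
----------------------------------------
  1   | coffee | doctor | cat | red
  2   | juice | lawyer | bird | green
  3   | milk | engineer | fish | blue
  4   | tea | teacher | dog | white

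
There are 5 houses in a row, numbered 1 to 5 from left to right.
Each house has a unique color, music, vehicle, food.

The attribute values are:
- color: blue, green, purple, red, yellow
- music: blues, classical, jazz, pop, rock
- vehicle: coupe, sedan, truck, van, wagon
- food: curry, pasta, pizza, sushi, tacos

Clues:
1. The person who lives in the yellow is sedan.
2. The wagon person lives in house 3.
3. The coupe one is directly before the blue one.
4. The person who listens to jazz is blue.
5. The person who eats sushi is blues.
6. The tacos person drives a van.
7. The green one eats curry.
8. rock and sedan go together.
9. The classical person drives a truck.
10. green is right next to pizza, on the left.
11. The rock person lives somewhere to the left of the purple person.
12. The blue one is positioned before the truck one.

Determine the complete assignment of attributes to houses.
Solution:

House | Color | Music | Vehicle | Food
--------------------------------------
  1   | red | blues | coupe | sushi
  2   | blue | jazz | van | tacos
  3   | green | pop | wagon | curry
  4   | yellow | rock | sedan | pizza
  5   | purple | classical | truck | pasta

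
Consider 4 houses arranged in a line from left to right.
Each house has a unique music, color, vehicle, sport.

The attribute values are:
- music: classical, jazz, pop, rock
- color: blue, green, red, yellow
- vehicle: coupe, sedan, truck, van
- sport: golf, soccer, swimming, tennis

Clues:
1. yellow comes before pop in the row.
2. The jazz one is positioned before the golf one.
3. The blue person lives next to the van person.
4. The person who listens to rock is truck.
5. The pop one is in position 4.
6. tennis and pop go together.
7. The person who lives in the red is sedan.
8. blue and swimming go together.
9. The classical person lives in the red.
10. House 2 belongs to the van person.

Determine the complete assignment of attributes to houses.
Solution:

House | Music | Color | Vehicle | Sport
---------------------------------------
  1   | rock | blue | truck | swimming
  2   | jazz | yellow | van | soccer
  3   | classical | red | sedan | golf
  4   | pop | green | coupe | tennis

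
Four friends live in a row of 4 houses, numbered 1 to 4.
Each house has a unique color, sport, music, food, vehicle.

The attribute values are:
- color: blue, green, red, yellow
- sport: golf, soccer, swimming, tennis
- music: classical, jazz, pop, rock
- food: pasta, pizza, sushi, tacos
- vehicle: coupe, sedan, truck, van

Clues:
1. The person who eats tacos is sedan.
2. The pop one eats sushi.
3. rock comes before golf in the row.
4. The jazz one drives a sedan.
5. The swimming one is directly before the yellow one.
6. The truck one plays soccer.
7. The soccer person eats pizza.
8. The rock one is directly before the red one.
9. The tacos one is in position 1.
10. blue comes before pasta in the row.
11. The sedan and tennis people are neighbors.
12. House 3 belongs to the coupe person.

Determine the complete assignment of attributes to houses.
Solution:

House | Color | Sport | Music | Food | Vehicle
----------------------------------------------
  1   | blue | swimming | jazz | tacos | sedan
  2   | yellow | tennis | rock | pasta | van
  3   | red | golf | pop | sushi | coupe
  4   | green | soccer | classical | pizza | truck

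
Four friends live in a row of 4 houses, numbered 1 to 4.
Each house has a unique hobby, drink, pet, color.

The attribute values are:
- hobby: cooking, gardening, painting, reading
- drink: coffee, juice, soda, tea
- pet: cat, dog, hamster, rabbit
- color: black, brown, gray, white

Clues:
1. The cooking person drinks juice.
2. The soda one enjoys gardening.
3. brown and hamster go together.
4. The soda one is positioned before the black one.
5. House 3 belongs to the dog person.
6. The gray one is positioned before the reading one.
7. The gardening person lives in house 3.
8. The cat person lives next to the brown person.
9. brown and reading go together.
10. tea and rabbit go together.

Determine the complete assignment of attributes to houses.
Solution:

House | Hobby | Drink | Pet | Color
-----------------------------------
  1   | cooking | juice | cat | gray
  2   | reading | coffee | hamster | brown
  3   | gardening | soda | dog | white
  4   | painting | tea | rabbit | black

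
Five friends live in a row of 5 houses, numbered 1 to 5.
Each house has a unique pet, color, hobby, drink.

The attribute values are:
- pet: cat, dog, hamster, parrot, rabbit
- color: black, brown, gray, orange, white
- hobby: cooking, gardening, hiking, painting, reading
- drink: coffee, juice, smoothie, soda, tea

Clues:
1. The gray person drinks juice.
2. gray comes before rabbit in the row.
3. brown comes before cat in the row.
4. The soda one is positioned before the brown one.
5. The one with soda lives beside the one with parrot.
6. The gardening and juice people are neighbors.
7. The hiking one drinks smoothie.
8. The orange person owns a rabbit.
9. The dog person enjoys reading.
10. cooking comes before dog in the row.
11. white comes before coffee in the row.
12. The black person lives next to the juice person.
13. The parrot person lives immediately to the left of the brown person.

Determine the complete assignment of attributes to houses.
Solution:

House | Pet | Color | Hobby | Drink
-----------------------------------
  1   | hamster | black | gardening | soda
  2   | parrot | gray | cooking | juice
  3   | dog | brown | reading | tea
  4   | cat | white | hiking | smoothie
  5   | rabbit | orange | painting | coffee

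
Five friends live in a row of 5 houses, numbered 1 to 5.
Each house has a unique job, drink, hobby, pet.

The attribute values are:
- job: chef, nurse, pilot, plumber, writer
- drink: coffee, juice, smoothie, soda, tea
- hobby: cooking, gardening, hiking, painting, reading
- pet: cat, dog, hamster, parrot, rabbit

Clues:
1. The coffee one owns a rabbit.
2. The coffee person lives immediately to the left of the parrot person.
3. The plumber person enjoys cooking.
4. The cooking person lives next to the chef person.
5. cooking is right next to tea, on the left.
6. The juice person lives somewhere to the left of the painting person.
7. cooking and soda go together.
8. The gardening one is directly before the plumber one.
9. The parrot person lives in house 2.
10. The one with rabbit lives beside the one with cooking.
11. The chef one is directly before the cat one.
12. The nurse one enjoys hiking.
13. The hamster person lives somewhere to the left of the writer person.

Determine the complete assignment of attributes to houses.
Solution:

House | Job | Drink | Hobby | Pet
---------------------------------
  1   | pilot | coffee | gardening | rabbit
  2   | plumber | soda | cooking | parrot
  3   | chef | tea | reading | hamster
  4   | nurse | juice | hiking | cat
  5   | writer | smoothie | painting | dog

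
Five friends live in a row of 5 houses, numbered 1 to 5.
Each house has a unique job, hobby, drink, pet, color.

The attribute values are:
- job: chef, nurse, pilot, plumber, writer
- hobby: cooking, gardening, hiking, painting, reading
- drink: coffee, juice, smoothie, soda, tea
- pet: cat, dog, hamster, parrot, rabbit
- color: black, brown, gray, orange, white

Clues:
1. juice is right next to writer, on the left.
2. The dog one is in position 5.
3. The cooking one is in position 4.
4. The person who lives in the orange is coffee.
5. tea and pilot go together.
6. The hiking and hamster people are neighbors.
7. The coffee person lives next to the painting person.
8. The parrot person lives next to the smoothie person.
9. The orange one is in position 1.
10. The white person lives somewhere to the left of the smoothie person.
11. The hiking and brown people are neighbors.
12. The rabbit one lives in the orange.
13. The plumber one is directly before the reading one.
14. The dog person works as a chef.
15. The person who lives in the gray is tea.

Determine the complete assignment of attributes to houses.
Solution:

House | Job | Hobby | Drink | Pet | Color
-----------------------------------------
  1   | nurse | hiking | coffee | rabbit | orange
  2   | plumber | painting | juice | hamster | brown
  3   | writer | reading | soda | cat | white
  4   | pilot | cooking | tea | parrot | gray
  5   | chef | gardening | smoothie | dog | black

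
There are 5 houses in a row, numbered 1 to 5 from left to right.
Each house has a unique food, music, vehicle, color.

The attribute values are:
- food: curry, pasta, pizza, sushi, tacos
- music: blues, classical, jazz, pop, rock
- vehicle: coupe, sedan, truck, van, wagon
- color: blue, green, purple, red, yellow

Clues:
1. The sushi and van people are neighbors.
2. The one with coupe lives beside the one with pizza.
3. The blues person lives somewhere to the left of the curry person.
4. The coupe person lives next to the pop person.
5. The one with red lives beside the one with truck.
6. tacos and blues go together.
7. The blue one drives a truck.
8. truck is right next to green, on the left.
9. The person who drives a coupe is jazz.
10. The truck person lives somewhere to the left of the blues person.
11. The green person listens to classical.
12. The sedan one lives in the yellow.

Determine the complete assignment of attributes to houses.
Solution:

House | Food | Music | Vehicle | Color
--------------------------------------
  1   | pasta | jazz | coupe | red
  2   | pizza | pop | truck | blue
  3   | sushi | classical | wagon | green
  4   | tacos | blues | van | purple
  5   | curry | rock | sedan | yellow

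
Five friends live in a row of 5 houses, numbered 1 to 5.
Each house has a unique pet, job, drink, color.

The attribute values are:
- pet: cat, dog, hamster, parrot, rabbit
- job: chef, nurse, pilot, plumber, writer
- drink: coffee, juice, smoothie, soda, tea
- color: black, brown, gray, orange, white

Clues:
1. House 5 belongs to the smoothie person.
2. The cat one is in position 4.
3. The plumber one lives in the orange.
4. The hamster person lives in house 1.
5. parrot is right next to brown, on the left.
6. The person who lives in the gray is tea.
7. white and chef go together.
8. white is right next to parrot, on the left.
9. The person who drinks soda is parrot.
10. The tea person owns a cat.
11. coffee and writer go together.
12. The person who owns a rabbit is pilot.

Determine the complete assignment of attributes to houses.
Solution:

House | Pet | Job | Drink | Color
---------------------------------
  1   | hamster | chef | juice | white
  2   | parrot | plumber | soda | orange
  3   | dog | writer | coffee | brown
  4   | cat | nurse | tea | gray
  5   | rabbit | pilot | smoothie | black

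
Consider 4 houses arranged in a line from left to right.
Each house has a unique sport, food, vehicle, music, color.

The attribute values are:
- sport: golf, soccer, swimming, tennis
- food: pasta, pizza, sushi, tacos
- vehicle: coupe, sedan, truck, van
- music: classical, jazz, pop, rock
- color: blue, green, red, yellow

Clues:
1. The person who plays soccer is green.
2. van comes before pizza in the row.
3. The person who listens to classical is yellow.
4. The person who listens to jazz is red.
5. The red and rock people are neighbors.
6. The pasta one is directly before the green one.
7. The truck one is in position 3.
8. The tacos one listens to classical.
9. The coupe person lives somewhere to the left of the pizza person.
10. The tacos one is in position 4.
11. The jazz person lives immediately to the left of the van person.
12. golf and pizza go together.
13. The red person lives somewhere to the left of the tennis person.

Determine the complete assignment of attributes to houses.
Solution:

House | Sport | Food | Vehicle | Music | Color
----------------------------------------------
  1   | swimming | pasta | coupe | jazz | red
  2   | soccer | sushi | van | rock | green
  3   | golf | pizza | truck | pop | blue
  4   | tennis | tacos | sedan | classical | yellow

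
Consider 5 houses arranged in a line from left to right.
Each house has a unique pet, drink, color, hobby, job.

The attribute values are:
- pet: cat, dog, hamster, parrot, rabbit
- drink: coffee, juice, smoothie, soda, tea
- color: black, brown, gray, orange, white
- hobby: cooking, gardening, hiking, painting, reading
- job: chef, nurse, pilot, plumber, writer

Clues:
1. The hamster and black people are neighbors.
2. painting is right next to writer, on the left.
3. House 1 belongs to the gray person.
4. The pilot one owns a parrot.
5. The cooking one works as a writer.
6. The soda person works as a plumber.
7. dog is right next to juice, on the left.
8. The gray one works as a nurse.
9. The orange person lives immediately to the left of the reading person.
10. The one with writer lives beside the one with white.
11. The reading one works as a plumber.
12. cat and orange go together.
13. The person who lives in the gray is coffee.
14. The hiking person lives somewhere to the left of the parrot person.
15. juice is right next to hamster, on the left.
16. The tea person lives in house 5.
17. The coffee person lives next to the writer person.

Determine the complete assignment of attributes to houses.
Solution:

House | Pet | Drink | Color | Hobby | Job
-----------------------------------------
  1   | dog | coffee | gray | painting | nurse
  2   | cat | juice | orange | cooking | writer
  3   | hamster | soda | white | reading | plumber
  4   | rabbit | smoothie | black | hiking | chef
  5   | parrot | tea | brown | gardening | pilot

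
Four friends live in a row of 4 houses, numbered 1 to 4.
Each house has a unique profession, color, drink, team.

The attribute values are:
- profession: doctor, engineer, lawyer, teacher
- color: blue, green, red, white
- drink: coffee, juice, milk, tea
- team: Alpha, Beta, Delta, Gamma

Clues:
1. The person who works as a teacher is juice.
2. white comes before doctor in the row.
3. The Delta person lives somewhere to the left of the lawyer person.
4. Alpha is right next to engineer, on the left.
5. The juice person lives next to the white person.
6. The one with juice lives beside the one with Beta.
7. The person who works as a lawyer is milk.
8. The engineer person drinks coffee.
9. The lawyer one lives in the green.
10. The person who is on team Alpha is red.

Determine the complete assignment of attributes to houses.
Solution:

House | Profession | Color | Drink | Team
-----------------------------------------
  1   | teacher | red | juice | Alpha
  2   | engineer | white | coffee | Beta
  3   | doctor | blue | tea | Delta
  4   | lawyer | green | milk | Gamma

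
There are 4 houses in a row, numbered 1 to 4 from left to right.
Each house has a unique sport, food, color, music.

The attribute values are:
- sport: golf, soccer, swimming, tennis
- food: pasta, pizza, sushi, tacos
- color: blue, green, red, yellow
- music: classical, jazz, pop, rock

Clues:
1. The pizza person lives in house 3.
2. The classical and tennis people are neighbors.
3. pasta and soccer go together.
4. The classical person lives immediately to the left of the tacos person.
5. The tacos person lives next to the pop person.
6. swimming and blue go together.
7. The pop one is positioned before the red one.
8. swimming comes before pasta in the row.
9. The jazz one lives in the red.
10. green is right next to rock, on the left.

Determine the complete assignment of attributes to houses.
Solution:

House | Sport | Food | Color | Music
------------------------------------
  1   | golf | sushi | green | classical
  2   | tennis | tacos | yellow | rock
  3   | swimming | pizza | blue | pop
  4   | soccer | pasta | red | jazz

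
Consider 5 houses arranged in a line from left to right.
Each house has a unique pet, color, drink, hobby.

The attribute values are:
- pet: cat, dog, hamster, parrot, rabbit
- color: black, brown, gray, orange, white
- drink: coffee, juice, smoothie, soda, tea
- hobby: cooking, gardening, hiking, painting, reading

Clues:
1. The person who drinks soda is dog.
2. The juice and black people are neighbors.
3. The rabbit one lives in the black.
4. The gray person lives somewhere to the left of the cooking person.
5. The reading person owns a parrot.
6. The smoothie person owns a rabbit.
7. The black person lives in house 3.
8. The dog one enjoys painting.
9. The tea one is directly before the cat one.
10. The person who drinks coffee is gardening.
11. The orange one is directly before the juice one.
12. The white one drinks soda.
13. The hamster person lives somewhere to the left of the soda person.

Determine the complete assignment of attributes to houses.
Solution:

House | Pet | Color | Drink | Hobby
-----------------------------------
  1   | parrot | orange | tea | reading
  2   | cat | gray | juice | hiking
  3   | rabbit | black | smoothie | cooking
  4   | hamster | brown | coffee | gardening
  5   | dog | white | soda | painting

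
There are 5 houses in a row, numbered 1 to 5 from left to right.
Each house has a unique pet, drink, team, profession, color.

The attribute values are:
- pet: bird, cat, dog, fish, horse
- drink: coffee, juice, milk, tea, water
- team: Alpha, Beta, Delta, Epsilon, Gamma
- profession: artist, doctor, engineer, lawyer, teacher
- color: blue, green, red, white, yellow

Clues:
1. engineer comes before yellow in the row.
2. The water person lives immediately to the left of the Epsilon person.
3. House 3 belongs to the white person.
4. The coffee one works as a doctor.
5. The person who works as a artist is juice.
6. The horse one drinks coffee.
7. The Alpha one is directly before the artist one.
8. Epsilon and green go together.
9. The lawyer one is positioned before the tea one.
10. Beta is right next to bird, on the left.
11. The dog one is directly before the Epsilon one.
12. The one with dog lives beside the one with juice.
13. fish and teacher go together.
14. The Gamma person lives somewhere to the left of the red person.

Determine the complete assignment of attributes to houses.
Solution:

House | Pet | Drink | Team | Profession | Color
-----------------------------------------------
  1   | dog | water | Alpha | engineer | blue
  2   | cat | juice | Epsilon | artist | green
  3   | horse | coffee | Beta | doctor | white
  4   | bird | milk | Gamma | lawyer | yellow
  5   | fish | tea | Delta | teacher | red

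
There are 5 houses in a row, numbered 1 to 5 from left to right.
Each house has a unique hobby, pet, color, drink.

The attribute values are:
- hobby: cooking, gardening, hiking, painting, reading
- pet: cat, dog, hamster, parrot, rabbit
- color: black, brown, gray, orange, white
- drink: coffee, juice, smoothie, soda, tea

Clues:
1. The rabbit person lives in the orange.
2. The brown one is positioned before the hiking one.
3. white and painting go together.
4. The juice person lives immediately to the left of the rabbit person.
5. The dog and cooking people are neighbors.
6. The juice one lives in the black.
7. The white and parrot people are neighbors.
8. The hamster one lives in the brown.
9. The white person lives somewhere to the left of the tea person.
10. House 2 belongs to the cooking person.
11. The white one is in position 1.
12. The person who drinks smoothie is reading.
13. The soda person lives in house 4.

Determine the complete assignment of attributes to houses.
Solution:

House | Hobby | Pet | Color | Drink
-----------------------------------
  1   | painting | dog | white | coffee
  2   | cooking | parrot | black | juice
  3   | reading | rabbit | orange | smoothie
  4   | gardening | hamster | brown | soda
  5   | hiking | cat | gray | tea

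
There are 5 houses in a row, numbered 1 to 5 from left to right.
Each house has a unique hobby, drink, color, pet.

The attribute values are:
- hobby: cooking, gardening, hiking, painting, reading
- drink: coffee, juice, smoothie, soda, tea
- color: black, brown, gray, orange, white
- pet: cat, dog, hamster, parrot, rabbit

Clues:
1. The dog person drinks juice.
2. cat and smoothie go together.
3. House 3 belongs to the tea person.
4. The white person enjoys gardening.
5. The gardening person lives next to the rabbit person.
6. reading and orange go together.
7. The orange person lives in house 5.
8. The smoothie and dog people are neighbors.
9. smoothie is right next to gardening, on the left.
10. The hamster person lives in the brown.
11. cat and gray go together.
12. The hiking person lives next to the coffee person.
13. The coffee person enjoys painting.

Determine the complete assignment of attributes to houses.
Solution:

House | Hobby | Drink | Color | Pet
-----------------------------------
  1   | cooking | smoothie | gray | cat
  2   | gardening | juice | white | dog
  3   | hiking | tea | black | rabbit
  4   | painting | coffee | brown | hamster
  5   | reading | soda | orange | parrot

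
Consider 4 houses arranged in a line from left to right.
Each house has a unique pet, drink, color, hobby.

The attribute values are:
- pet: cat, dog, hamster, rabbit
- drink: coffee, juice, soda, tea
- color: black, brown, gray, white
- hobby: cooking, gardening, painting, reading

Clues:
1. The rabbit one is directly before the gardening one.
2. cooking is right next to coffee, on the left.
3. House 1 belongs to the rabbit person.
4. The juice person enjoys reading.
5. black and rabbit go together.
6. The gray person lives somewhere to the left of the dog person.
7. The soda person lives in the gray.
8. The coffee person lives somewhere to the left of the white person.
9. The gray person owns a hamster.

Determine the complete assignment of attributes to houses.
Solution:

House | Pet | Drink | Color | Hobby
-----------------------------------
  1   | rabbit | tea | black | cooking
  2   | cat | coffee | brown | gardening
  3   | hamster | soda | gray | painting
  4   | dog | juice | white | reading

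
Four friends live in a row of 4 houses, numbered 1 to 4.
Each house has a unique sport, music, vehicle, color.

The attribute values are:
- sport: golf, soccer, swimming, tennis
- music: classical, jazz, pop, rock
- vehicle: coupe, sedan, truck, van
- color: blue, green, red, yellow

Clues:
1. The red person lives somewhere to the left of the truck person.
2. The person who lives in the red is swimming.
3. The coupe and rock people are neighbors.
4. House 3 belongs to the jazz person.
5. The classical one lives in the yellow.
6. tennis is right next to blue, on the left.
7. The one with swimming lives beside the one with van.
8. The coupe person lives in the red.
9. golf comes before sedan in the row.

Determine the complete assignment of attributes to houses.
Solution:

House | Sport | Music | Vehicle | Color
---------------------------------------
  1   | swimming | pop | coupe | red
  2   | tennis | rock | van | green
  3   | golf | jazz | truck | blue
  4   | soccer | classical | sedan | yellow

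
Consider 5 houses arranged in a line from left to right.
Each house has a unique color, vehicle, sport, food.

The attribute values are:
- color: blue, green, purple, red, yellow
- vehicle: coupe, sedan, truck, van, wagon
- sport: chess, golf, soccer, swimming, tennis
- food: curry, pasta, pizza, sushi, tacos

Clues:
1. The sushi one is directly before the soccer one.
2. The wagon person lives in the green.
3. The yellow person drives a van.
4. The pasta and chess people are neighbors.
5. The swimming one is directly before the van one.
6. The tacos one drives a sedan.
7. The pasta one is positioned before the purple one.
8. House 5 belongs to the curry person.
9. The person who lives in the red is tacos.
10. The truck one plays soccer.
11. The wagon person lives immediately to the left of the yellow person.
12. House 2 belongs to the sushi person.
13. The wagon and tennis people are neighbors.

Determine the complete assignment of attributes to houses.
Solution:

House | Color | Vehicle | Sport | Food
--------------------------------------
  1   | green | wagon | swimming | pizza
  2   | yellow | van | tennis | sushi
  3   | blue | truck | soccer | pasta
  4   | red | sedan | chess | tacos
  5   | purple | coupe | golf | curry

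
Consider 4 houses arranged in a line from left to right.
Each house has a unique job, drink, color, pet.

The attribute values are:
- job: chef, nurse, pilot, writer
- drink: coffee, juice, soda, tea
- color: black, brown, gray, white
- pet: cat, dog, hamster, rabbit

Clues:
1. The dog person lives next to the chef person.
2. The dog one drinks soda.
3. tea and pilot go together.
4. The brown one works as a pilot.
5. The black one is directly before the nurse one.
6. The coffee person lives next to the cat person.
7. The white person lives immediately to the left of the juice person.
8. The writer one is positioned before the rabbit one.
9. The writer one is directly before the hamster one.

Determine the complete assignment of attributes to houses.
Solution:

House | Job | Drink | Color | Pet
---------------------------------
  1   | writer | soda | white | dog
  2   | chef | juice | black | hamster
  3   | nurse | coffee | gray | rabbit
  4   | pilot | tea | brown | cat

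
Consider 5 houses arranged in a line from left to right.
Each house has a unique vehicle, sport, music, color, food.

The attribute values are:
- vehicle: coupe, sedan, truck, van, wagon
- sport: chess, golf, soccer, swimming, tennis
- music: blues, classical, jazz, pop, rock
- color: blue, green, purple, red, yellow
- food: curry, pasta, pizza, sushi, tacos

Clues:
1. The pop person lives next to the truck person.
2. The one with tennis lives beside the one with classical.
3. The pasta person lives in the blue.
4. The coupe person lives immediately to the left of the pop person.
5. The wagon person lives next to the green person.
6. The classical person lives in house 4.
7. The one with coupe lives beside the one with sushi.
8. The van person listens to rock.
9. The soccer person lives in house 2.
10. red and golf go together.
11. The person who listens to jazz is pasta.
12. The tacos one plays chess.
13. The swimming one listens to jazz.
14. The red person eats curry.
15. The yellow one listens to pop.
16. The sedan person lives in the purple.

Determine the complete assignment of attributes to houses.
Solution:

House | Vehicle | Sport | Music | Color | Food
----------------------------------------------
  1   | coupe | swimming | jazz | blue | pasta
  2   | wagon | soccer | pop | yellow | sushi
  3   | truck | tennis | blues | green | pizza
  4   | sedan | chess | classical | purple | tacos
  5   | van | golf | rock | red | curry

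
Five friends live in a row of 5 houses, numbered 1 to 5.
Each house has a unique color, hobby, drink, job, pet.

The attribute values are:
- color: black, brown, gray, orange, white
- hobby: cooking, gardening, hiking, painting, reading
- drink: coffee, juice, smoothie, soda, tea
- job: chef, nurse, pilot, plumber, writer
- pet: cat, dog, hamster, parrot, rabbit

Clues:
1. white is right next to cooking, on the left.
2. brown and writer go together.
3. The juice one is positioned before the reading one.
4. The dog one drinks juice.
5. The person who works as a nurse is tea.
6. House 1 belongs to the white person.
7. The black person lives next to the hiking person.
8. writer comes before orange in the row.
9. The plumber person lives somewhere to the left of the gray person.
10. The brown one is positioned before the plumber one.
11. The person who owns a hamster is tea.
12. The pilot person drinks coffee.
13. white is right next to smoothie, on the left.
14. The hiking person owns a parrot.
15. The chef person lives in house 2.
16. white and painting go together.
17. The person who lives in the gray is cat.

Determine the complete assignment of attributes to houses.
Solution:

House | Color | Hobby | Drink | Job | Pet
-----------------------------------------
  1   | white | painting | tea | nurse | hamster
  2   | black | cooking | smoothie | chef | rabbit
  3   | brown | hiking | soda | writer | parrot
  4   | orange | gardening | juice | plumber | dog
  5   | gray | reading | coffee | pilot | cat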